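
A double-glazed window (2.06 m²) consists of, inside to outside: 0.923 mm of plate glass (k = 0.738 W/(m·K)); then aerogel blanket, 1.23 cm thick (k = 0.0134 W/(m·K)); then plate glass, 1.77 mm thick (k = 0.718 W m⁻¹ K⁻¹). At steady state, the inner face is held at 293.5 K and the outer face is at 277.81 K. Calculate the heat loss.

Q = 35.1 W

Resistance network (inner→outer):
  R_plate glass = L/(kA) = 9.23×10^-4/(0.738·2.06) = 6.071×10^-4 K/W
  R_aerogel blanket = L/(kA) = 0.0123/(0.0134·2.06) = 0.4456 K/W
  R_plate glass = L/(kA) = 0.00177/(0.718·2.06) = 0.001197 K/W
ΣR = 6.071×10^-4 + 0.4456 + 0.001197 = 0.4474 K/W
Q = ΔT/ΣR = (293.5 K − 277.81 K)/0.4474 = 35.1 W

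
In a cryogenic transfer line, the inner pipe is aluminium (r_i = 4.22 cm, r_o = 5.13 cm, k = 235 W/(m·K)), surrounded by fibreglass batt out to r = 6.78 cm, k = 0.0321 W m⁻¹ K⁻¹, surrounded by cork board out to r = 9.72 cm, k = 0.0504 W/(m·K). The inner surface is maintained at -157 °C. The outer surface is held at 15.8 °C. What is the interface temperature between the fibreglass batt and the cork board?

T = -62.2 °C

Treat each layer as a resistance in series:
  R'_aluminium = ln(0.0513/0.0422)/(2πk) = 0.1953/(2π·235) = 1.322×10^-4 m·K/W
  R'_fibreglass batt = ln(0.0678/0.0513)/(2πk) = 0.2789/(2π·0.0321) = 1.383 m·K/W
  R'_cork board = ln(0.0972/0.0678)/(2πk) = 0.3602/(2π·0.0504) = 1.137 m·K/W
ΣR = 1.322×10^-4 + 1.383 + 1.137 = 2.520 m·K/W
Q' = ΔT/ΣR = (-157 °C − 15.8 °C)/2.520 = -68.57 W/m
From the inner boundary to the fibreglass batt/cork board interface, ΣR_partial = 1.383 m·K/W.
T_interface = T_in − Q'·ΣR_partial = -157 °C − (-68.57)(1.383) = -62.2 °C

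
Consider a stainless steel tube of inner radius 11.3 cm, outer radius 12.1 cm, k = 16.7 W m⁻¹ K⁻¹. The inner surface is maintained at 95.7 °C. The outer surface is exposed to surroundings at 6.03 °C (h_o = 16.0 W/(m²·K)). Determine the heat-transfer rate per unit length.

Treat each layer as a resistance in series:
  R'_stainless steel = ln(0.121/0.113)/(2πk) = 0.06840/(2π·16.7) = 6.519×10^-4 m·K/W
  R'_conv,out = 1/(2πr h) = 1/(2π·0.121·16.0) = 0.08221 m·K/W
ΣR = 6.519×10^-4 + 0.08221 = 0.08286 m·K/W
Q' = ΔT/ΣR = (95.7 °C − 6.03 °C)/0.08286 = 1080 W/m

Q' = 1080 W/m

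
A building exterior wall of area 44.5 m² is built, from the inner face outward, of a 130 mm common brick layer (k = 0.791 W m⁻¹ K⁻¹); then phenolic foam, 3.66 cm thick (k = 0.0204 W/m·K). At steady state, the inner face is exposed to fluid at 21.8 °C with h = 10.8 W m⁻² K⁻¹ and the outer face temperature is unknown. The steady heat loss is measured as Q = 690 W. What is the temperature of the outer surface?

Sum the resistances:
  R_conv,in = 1/(hA) = 1/(10.8·44.5) = 0.002081 K/W
  R_common brick = L/(kA) = 0.130/(0.791·44.5) = 0.003693 K/W
  R_phenolic foam = L/(kA) = 0.0366/(0.0204·44.5) = 0.04032 K/W
ΣR = 0.04609 K/W
ΔT = Q·ΣR = 690 × 0.04609 = 31.80 K
Heat flows outward, so T_out = T_in − ΔT = 21.8 − 31.80 = -10.0 °C

T_out = -10.0 °C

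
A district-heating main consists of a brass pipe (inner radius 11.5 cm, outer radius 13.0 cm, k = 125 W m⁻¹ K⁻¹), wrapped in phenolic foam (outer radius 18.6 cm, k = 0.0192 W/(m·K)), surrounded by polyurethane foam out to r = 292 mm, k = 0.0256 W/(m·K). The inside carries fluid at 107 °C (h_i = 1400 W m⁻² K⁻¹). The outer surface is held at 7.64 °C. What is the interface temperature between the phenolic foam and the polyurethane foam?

Treat each layer as a resistance in series:
  R'_conv,in = 1/(2πr h) = 1/(2π·0.115·1400) = 9.885×10^-4 m·K/W
  R'_brass = ln(0.130/0.115)/(2πk) = 0.1226/(2π·125) = 1.561×10^-4 m·K/W
  R'_phenolic foam = ln(0.186/0.130)/(2πk) = 0.3582/(2π·0.0192) = 2.969 m·K/W
  R'_polyurethane foam = ln(0.292/0.186)/(2πk) = 0.4510/(2π·0.0256) = 2.804 m·K/W
ΣR = 9.885×10^-4 + 1.561×10^-4 + 2.969 + 2.804 = 5.774 m·K/W
Q' = ΔT/ΣR = (107 °C − 7.64 °C)/5.774 = 17.21 W/m
From the inner boundary to the phenolic foam/polyurethane foam interface, ΣR_partial = 2.970 m·K/W.
T_interface = T_in − Q'·ΣR_partial = 107 °C − (17.21)(2.970) = 55.9 °C

T = 55.9 °C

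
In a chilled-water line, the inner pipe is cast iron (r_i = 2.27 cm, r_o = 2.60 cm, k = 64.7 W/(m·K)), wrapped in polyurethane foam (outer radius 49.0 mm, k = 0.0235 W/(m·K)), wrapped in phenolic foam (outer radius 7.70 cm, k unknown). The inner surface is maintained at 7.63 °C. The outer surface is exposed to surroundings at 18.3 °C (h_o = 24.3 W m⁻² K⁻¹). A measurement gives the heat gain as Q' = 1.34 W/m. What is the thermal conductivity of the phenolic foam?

k = 0.0201 W/m·K

ΣR = ΔT/Q' = |7.63 − 18.3|/1.34 = 7.963 m·K/W
Known resistances:
  R'_cast iron = ln(0.0260/0.0227)/(2πk) = 0.1357/(2π·64.7) = 3.339×10^-4 m·K/W
  R'_polyurethane foam = ln(0.0490/0.0260)/(2πk) = 0.6337/(2π·0.0235) = 4.292 m·K/W
  R'_conv,out = 1/(2πr h) = 1/(2π·0.0770·24.3) = 0.08506 m·K/W
R_phenolic foam = ΣR − ΣR_known = 7.963 − 4.377 = 3.586 m·K/W
ln(r₂/r₁)/(2πk) = 3.586 ⇒ k = 0.4520/(2π·3.586) = 0.0201 W/m·K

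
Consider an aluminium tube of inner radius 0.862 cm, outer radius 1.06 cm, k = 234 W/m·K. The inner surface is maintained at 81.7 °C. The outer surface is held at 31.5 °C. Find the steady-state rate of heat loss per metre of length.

Q' = 2πk·ΔT/ln(r₂/r₁) = 2π × 234 × 50.2 / ln(0.0106/0.00862) = 3.57×10^5 W/m

Q' = 357 kW/m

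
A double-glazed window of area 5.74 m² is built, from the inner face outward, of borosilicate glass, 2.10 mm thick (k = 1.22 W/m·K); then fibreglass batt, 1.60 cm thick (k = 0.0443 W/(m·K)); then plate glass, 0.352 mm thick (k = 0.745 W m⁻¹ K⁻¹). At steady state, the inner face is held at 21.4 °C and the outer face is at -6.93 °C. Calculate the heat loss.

Q = 448 W

Treat each layer as a resistance in series:
  R_borosilicate glass = L/(kA) = 0.00210/(1.22·5.74) = 2.999×10^-4 K/W
  R_fibreglass batt = L/(kA) = 0.0160/(0.0443·5.74) = 0.06292 K/W
  R_plate glass = L/(kA) = 3.52×10^-4/(0.745·5.74) = 8.231×10^-5 K/W
ΣR = 2.999×10^-4 + 0.06292 + 8.231×10^-5 = 0.06330 K/W
Q = ΔT/ΣR = (21.4 °C − -6.93 °C)/0.06330 = 448 W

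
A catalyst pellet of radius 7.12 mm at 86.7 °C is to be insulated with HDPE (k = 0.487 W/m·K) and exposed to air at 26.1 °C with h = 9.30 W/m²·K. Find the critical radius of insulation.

For a sphere, r_cr = 2k_ins/h = 2·0.487/9.30 = 0.105 m = 10.5 cm

r_cr = 10.5 cm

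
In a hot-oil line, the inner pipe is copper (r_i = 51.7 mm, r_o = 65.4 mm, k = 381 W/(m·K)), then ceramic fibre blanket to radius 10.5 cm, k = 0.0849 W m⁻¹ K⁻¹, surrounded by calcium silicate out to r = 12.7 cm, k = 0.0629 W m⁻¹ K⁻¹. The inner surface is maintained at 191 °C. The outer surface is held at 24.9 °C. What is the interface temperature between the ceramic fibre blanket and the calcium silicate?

T = 83.3 °C

Resistance network (inner→outer):
  R'_copper = ln(0.0654/0.0517)/(2πk) = 0.2351/(2π·381) = 9.819×10^-5 m·K/W
  R'_ceramic fibre blanket = ln(0.105/0.0654)/(2πk) = 0.4734/(2π·0.0849) = 0.8875 m·K/W
  R'_calcium silicate = ln(0.127/0.105)/(2πk) = 0.1902/(2π·0.0629) = 0.4813 m·K/W
ΣR = 9.819×10^-5 + 0.8875 + 0.4813 = 1.369 m·K/W
Q' = ΔT/ΣR = (191 °C − 24.9 °C)/1.369 = 121.3 W/m
From the inner boundary to the ceramic fibre blanket/calcium silicate interface, ΣR_partial = 0.8876 m·K/W.
T_interface = T_in − Q'·ΣR_partial = 191 °C − (121.3)(0.8876) = 83.3 °C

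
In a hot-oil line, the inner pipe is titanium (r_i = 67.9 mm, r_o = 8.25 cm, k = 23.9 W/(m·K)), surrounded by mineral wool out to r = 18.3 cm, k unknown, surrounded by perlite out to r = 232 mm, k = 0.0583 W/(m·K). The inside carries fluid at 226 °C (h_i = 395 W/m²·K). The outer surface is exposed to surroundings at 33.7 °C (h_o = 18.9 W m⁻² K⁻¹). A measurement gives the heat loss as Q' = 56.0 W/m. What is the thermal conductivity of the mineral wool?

ΣR = ΔT/Q' = |226 − 33.7|/56.0 = 3.434 m·K/W
Known resistances:
  R'_conv,in = 1/(2πr h) = 1/(2π·0.0679·395) = 0.005934 m·K/W
  R'_titanium = ln(0.0825/0.0679)/(2πk) = 0.1948/(2π·23.9) = 0.001297 m·K/W
  R'_perlite = ln(0.232/0.183)/(2πk) = 0.2373/(2π·0.0583) = 0.6477 m·K/W
  R'_conv,out = 1/(2πr h) = 1/(2π·0.232·18.9) = 0.03630 m·K/W
R_mineral wool = ΣR − ΣR_known = 3.434 − 0.6912 = 2.743 m·K/W
ln(r₂/r₁)/(2πk) = 2.743 ⇒ k = 0.7967/(2π·2.743) = 0.0462 W/m·K

k = 0.0462 W/m·K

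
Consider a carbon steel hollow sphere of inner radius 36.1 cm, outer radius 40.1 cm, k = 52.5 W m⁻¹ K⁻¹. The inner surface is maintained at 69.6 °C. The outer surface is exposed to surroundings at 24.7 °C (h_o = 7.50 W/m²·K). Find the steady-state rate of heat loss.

Resistance network (inner→outer):
  R_carbon steel = (1/0.361 − 1/0.401)/(4πk) = 0.2763/(4π·52.5) = 4.188×10^-4 K/W
  R_conv,out = 1/(4πr²h) = 1/(4π·0.401²·7.50) = 0.06598 K/W
ΣR = 4.188×10^-4 + 0.06598 = 0.06640 K/W
Q = ΔT/ΣR = (69.6 °C − 24.7 °C)/0.06640 = 676 W

Q = 676 W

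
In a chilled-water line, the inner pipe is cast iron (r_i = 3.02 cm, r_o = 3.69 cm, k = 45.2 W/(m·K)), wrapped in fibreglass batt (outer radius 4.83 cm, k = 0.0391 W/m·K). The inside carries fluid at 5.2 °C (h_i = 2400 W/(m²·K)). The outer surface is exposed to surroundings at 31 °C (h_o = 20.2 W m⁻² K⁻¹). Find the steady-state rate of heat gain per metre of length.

Series thermal resistances, inner to outer:
  R'_conv,in = 1/(2πr h) = 1/(2π·0.0302·2400) = 0.002196 m·K/W
  R'_cast iron = ln(0.0369/0.0302)/(2πk) = 0.2004/(2π·45.2) = 7.055×10^-4 m·K/W
  R'_fibreglass batt = ln(0.0483/0.0369)/(2πk) = 0.2692/(2π·0.0391) = 1.096 m·K/W
  R'_conv,out = 1/(2πr h) = 1/(2π·0.0483·20.2) = 0.1631 m·K/W
ΣR = 0.002196 + 7.055×10^-4 + 1.096 + 0.1631 = 1.262 m·K/W
Q' = ΔT/ΣR = (5.2 °C − 31 °C)/1.262 = -20.4 W/m
(Negative Q' ⇒ heat flows inward; heat gain = 20.4 W/m.)

Q' = 20.4 W/m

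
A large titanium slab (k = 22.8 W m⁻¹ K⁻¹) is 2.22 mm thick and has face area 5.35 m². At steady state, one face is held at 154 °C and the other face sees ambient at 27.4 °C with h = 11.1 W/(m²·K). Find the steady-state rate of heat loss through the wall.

Q = 7510 W

Resistance network (inner→outer):
  R_titanium = L/(kA) = 0.00222/(22.8·5.35) = 1.820×10^-5 K/W
  R_conv,out = 1/(hA) = 1/(11.1·5.35) = 0.01684 K/W
ΣR = 1.820×10^-5 + 0.01684 = 0.01686 K/W
Q = ΔT/ΣR = (154 °C − 27.4 °C)/0.01686 = 7510 W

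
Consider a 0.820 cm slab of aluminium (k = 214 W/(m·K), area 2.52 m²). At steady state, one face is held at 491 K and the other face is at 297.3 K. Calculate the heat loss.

Q = 1.27×10^7 W

Q = kA·ΔT/L = 214 × 2.52 × |491 K − 297.3 K| / 0.00820 = 1.27×10^7 W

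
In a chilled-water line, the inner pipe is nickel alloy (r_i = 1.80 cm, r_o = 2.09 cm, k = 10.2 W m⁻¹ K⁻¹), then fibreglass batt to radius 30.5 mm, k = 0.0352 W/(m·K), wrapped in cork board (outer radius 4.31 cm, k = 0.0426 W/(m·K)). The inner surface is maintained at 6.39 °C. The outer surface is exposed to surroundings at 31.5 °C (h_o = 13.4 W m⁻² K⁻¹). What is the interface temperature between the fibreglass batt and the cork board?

T = 19.5 °C

Treat each layer as a resistance in series:
  R'_nickel alloy = ln(0.0209/0.0180)/(2πk) = 0.1494/(2π·10.2) = 0.002331 m·K/W
  R'_fibreglass batt = ln(0.0305/0.0209)/(2πk) = 0.3780/(2π·0.0352) = 1.709 m·K/W
  R'_cork board = ln(0.0431/0.0305)/(2πk) = 0.3458/(2π·0.0426) = 1.292 m·K/W
  R'_conv,out = 1/(2πr h) = 1/(2π·0.0431·13.4) = 0.2756 m·K/W
ΣR = 0.002331 + 1.709 + 1.292 + 0.2756 = 3.279 m·K/W
Q' = ΔT/ΣR = (6.39 °C − 31.5 °C)/3.279 = -7.658 W/m
From the inner boundary to the fibreglass batt/cork board interface, ΣR_partial = 1.711 m·K/W.
T_interface = T_in − Q'·ΣR_partial = 6.39 °C − (-7.658)(1.711) = 19.5 °C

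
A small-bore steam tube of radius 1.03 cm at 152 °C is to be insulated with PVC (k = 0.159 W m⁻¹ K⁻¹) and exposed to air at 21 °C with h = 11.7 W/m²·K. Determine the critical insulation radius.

r_cr = 1.36 cm

For a cylinder, r_cr = k_ins/h = 0.159/11.7 = 0.0136 m = 1.36 cm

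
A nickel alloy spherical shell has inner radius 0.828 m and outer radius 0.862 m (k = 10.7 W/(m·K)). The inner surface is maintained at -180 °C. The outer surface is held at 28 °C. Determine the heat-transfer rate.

Q = 4πk·ΔT/(1/r₁ − 1/r₂) = 4π × 10.7 × 208 / (1/0.828 − 1/0.862) = 5.87×10^5 W

Q = 587 kW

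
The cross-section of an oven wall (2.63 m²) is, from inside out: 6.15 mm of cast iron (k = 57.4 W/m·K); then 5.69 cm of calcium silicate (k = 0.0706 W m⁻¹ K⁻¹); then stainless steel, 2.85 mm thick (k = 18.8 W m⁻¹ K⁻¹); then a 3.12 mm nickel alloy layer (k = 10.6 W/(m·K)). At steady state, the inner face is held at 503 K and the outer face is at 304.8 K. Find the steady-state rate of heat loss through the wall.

Treat each layer as a resistance in series:
  R_cast iron = L/(kA) = 0.00615/(57.4·2.63) = 4.074×10^-5 K/W
  R_calcium silicate = L/(kA) = 0.0569/(0.0706·2.63) = 0.3064 K/W
  R_stainless steel = L/(kA) = 0.00285/(18.8·2.63) = 5.764×10^-5 K/W
  R_nickel alloy = L/(kA) = 0.00312/(10.6·2.63) = 1.119×10^-4 K/W
ΣR = 4.074×10^-5 + 0.3064 + 5.764×10^-5 + 1.119×10^-4 = 0.3066 K/W
Q = ΔT/ΣR = (503 K − 304.8 K)/0.3066 = 646 W

Q = 646 W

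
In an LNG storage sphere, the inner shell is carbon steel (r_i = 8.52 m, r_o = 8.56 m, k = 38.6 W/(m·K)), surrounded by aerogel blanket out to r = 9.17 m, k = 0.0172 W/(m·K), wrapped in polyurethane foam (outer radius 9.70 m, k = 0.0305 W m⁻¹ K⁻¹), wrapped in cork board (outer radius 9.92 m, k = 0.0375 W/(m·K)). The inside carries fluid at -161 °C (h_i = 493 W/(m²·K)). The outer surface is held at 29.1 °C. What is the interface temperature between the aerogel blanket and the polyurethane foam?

Series thermal resistances, inner to outer:
  R_conv,in = 1/(4πr²h) = 1/(4π·8.52²·493) = 2.224×10^-6 K/W
  R_carbon steel = (1/8.52 − 1/8.56)/(4πk) = 5.485×10^-4/(4π·38.6) = 1.131×10^-6 K/W
  R_aerogel blanket = (1/8.56 − 1/9.17)/(4πk) = 0.007771/(4π·0.0172) = 0.03595 K/W
  R_polyurethane foam = (1/9.17 − 1/9.70)/(4πk) = 0.005958/(4π·0.0305) = 0.01555 K/W
  R_cork board = (1/9.70 − 1/9.92)/(4πk) = 0.002286/(4π·0.0375) = 0.004852 K/W
ΣR = 2.224×10^-6 + 1.131×10^-6 + 0.03595 + 0.01555 + 0.004852 = 0.05636 K/W
Q = ΔT/ΣR = (-161 °C − 29.1 °C)/0.05636 = -3373 W
From the inner boundary to the aerogel blanket/polyurethane foam interface, ΣR_partial = 0.03595 K/W.
T_interface = T_in − Q·ΣR_partial = -161 °C − (-3373)(0.03595) = -39.7 °C

T = -39.7 °C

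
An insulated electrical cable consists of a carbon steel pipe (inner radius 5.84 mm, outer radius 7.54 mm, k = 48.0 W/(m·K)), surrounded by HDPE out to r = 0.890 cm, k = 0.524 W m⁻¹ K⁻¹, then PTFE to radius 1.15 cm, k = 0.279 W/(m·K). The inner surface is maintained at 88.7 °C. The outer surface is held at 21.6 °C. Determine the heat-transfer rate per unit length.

Resistance network (inner→outer):
  R'_carbon steel = ln(0.00754/0.00584)/(2πk) = 0.2555/(2π·48.0) = 8.471×10^-4 m·K/W
  R'_HDPE = ln(0.00890/0.00754)/(2πk) = 0.1658/(2π·0.524) = 0.05037 m·K/W
  R'_PTFE = ln(0.0115/0.00890)/(2πk) = 0.2563/(2π·0.279) = 0.1462 m·K/W
ΣR = 8.471×10^-4 + 0.05037 + 0.1462 = 0.1974 m·K/W
Q' = ΔT/ΣR = (88.7 °C − 21.6 °C)/0.1974 = 340 W/m

Q' = 340 W/m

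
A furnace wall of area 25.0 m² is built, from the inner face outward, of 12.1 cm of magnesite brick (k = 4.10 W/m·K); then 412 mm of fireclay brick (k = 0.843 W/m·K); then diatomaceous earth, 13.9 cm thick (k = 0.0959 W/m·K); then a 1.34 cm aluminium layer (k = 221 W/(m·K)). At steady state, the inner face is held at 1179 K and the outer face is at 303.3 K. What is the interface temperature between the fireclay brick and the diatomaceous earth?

T = 948 K

Resistance network (inner→outer):
  R_magnesite brick = L/(kA) = 0.121/(4.10·25.0) = 0.001180 K/W
  R_fireclay brick = L/(kA) = 0.412/(0.843·25.0) = 0.01955 K/W
  R_diatomaceous earth = L/(kA) = 0.139/(0.0959·25.0) = 0.05798 K/W
  R_aluminium = L/(kA) = 0.0134/(221·25.0) = 2.425×10^-6 K/W
ΣR = 0.001180 + 0.01955 + 0.05798 + 2.425×10^-6 = 0.07871 K/W
Q = ΔT/ΣR = (1179 K − 303.3 K)/0.07871 = 11130 W
From the inner boundary to the fireclay brick/diatomaceous earth interface, ΣR_partial = 0.02073 K/W.
T_interface = T_in − Q·ΣR_partial = 1179 K − (11130)(0.02073) = 948 K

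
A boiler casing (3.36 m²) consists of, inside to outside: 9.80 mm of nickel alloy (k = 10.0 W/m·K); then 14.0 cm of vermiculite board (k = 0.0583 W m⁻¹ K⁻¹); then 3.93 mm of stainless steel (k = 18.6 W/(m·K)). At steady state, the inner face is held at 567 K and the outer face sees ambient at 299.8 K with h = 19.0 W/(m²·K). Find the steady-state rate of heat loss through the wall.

Resistance network (inner→outer):
  R_nickel alloy = L/(kA) = 0.00980/(10.0·3.36) = 2.917×10^-4 K/W
  R_vermiculite board = L/(kA) = 0.140/(0.0583·3.36) = 0.7147 K/W
  R_stainless steel = L/(kA) = 0.00393/(18.6·3.36) = 6.288×10^-5 K/W
  R_conv,out = 1/(hA) = 1/(19.0·3.36) = 0.01566 K/W
ΣR = 2.917×10^-4 + 0.7147 + 6.288×10^-5 + 0.01566 = 0.7307 K/W
Q = ΔT/ΣR = (567 K − 299.8 K)/0.7307 = 366 W

Q = 366 W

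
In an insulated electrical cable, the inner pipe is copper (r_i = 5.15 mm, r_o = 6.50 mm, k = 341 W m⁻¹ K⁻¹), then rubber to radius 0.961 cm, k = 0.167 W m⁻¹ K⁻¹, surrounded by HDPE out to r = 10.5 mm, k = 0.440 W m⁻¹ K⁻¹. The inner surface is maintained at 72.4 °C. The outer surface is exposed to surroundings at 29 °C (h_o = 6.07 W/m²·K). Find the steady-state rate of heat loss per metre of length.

Q' = 15.0 W/m

Treat each layer as a resistance in series:
  R'_copper = ln(0.00650/0.00515)/(2πk) = 0.2328/(2π·341) = 1.087×10^-4 m·K/W
  R'_rubber = ln(0.00961/0.00650)/(2πk) = 0.3910/(2π·0.167) = 0.3726 m·K/W
  R'_HDPE = ln(0.0105/0.00961)/(2πk) = 0.08857/(2π·0.440) = 0.03204 m·K/W
  R'_conv,out = 1/(2πr h) = 1/(2π·0.0105·6.07) = 2.497 m·K/W
ΣR = 1.087×10^-4 + 0.3726 + 0.03204 + 2.497 = 2.902 m·K/W
Q' = ΔT/ΣR = (72.4 °C − 29 °C)/2.902 = 15.0 W/m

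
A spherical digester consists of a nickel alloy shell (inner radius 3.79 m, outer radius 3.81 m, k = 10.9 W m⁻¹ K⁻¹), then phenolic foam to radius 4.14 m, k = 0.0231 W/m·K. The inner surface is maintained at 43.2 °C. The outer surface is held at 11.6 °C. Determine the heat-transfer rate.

Series thermal resistances, inner to outer:
  R_nickel alloy = (1/3.79 − 1/3.81)/(4πk) = 0.001385/(4π·10.9) = 1.011×10^-5 K/W
  R_phenolic foam = (1/3.81 − 1/4.14)/(4πk) = 0.02092/(4π·0.0231) = 0.07207 K/W
ΣR = 1.011×10^-5 + 0.07207 = 0.07208 K/W
Q = ΔT/ΣR = (43.2 °C − 11.6 °C)/0.07208 = 438 W

Q = 438 W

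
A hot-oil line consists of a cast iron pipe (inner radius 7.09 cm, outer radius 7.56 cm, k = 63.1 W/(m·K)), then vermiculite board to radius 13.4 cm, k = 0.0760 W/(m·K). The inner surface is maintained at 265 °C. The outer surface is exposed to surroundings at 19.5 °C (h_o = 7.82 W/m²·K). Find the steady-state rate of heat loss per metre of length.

Treat each layer as a resistance in series:
  R'_cast iron = ln(0.0756/0.0709)/(2πk) = 0.06419/(2π·63.1) = 1.619×10^-4 m·K/W
  R'_vermiculite board = ln(0.134/0.0756)/(2πk) = 0.5724/(2π·0.0760) = 1.199 m·K/W
  R'_conv,out = 1/(2πr h) = 1/(2π·0.134·7.82) = 0.1519 m·K/W
ΣR = 1.619×10^-4 + 1.199 + 0.1519 = 1.351 m·K/W
Q' = ΔT/ΣR = (265 °C − 19.5 °C)/1.351 = 182 W/m

Q' = 182 W/m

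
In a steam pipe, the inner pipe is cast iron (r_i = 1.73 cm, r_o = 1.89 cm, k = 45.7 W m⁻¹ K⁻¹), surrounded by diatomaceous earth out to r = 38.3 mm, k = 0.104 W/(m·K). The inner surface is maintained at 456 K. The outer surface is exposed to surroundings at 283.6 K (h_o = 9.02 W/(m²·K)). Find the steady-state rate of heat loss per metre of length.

Series thermal resistances, inner to outer:
  R'_cast iron = ln(0.0189/0.0173)/(2πk) = 0.08846/(2π·45.7) = 3.081×10^-4 m·K/W
  R'_diatomaceous earth = ln(0.0383/0.0189)/(2πk) = 0.7063/(2π·0.104) = 1.081 m·K/W
  R'_conv,out = 1/(2πr h) = 1/(2π·0.0383·9.02) = 0.4607 m·K/W
ΣR = 3.081×10^-4 + 1.081 + 0.4607 = 1.542 m·K/W
Q' = ΔT/ΣR = (456 K − 283.6 K)/1.542 = 112 W/m

Q' = 112 W/m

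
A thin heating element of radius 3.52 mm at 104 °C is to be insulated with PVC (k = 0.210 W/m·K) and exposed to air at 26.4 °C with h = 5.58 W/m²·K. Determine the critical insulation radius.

r_cr = 3.76 cm

For a cylinder, r_cr = k_ins/h = 0.210/5.58 = 0.0376 m = 3.76 cm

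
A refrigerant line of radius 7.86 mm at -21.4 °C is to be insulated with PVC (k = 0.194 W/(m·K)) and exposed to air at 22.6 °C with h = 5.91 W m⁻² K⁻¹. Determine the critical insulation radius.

For a cylinder, r_cr = k_ins/h = 0.194/5.91 = 0.0328 m = 3.28 cm

r_cr = 3.28 cm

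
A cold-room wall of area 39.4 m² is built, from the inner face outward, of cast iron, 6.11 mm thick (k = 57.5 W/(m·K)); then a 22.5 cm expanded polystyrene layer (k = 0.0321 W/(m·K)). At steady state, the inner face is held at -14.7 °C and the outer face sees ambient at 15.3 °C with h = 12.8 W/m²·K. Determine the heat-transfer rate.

Q = 167 W

Resistance network (inner→outer):
  R_cast iron = L/(kA) = 0.00611/(57.5·39.4) = 2.697×10^-6 K/W
  R_expanded polystyrene = L/(kA) = 0.225/(0.0321·39.4) = 0.1779 K/W
  R_conv,out = 1/(hA) = 1/(12.8·39.4) = 0.001983 K/W
ΣR = 2.697×10^-6 + 0.1779 + 0.001983 = 0.1799 K/W
Q = ΔT/ΣR = (-14.7 °C − 15.3 °C)/0.1799 = -167 W
(Negative Q ⇒ heat flows inward; heat gain = 167 W.)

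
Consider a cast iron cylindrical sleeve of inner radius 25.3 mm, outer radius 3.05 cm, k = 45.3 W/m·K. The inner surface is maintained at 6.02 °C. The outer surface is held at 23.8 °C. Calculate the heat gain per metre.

Q' = 2πk·ΔT/ln(r₂/r₁) = 2π × 45.3 × 17.78 / ln(0.0305/0.0253) = 27100 W/m

Q' = 27100 W/m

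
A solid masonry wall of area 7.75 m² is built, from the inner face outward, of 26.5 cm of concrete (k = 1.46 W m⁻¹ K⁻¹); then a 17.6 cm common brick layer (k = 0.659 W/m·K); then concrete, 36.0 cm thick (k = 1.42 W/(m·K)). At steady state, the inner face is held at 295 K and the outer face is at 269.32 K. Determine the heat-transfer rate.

Q = 283 W

Series thermal resistances, inner to outer:
  R_concrete = L/(kA) = 0.265/(1.46·7.75) = 0.02342 K/W
  R_common brick = L/(kA) = 0.176/(0.659·7.75) = 0.03446 K/W
  R_concrete = L/(kA) = 0.360/(1.42·7.75) = 0.03271 K/W
ΣR = 0.02342 + 0.03446 + 0.03271 = 0.09059 K/W
Q = ΔT/ΣR = (295 K − 269.32 K)/0.09059 = 283 W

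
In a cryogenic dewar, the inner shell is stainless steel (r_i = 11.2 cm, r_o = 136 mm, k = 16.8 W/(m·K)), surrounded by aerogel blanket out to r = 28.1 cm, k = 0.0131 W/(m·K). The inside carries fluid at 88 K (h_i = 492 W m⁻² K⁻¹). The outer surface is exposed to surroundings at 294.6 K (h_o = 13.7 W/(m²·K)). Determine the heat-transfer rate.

Q = 8.93 W

Treat each layer as a resistance in series:
  R_conv,in = 1/(4πr²h) = 1/(4π·0.112²·492) = 0.01289 K/W
  R_stainless steel = (1/0.112 − 1/0.136)/(4πk) = 1.576/(4π·16.8) = 0.007463 K/W
  R_aerogel blanket = (1/0.136 − 1/0.281)/(4πk) = 3.794/(4π·0.0131) = 23.05 K/W
  R_conv,out = 1/(4πr²h) = 1/(4π·0.281²·13.7) = 0.07356 K/W
ΣR = 0.01289 + 0.007463 + 23.05 + 0.07356 = 23.14 K/W
Q = ΔT/ΣR = (88 K − 294.6 K)/23.14 = -8.93 W
(Negative Q ⇒ heat flows inward; heat gain = 8.93 W.)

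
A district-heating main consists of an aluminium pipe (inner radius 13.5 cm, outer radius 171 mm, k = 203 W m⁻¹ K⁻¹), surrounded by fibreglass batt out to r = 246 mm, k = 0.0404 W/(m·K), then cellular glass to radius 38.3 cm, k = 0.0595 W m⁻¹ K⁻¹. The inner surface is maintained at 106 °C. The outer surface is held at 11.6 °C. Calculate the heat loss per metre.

Treat each layer as a resistance in series:
  R'_aluminium = ln(0.171/0.135)/(2πk) = 0.2364/(2π·203) = 1.853×10^-4 m·K/W
  R'_fibreglass batt = ln(0.246/0.171)/(2πk) = 0.3637/(2π·0.0404) = 1.433 m·K/W
  R'_cellular glass = ln(0.383/0.246)/(2πk) = 0.4427/(2π·0.0595) = 1.184 m·K/W
ΣR = 1.853×10^-4 + 1.433 + 1.184 = 2.617 m·K/W
Q' = ΔT/ΣR = (106 °C − 11.6 °C)/2.617 = 36.1 W/m

Q' = 36.1 W/m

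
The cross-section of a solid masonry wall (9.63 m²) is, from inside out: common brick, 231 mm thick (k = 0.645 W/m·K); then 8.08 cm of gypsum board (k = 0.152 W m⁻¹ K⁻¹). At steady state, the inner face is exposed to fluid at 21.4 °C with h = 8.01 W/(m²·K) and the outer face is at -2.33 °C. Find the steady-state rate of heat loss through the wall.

Q = 225 W

Resistance network (inner→outer):
  R_conv,in = 1/(hA) = 1/(8.01·9.63) = 0.01296 K/W
  R_common brick = L/(kA) = 0.231/(0.645·9.63) = 0.03719 K/W
  R_gypsum board = L/(kA) = 0.0808/(0.152·9.63) = 0.05520 K/W
ΣR = 0.01296 + 0.03719 + 0.05520 = 0.1053 K/W
Q = ΔT/ΣR = (21.4 °C − -2.33 °C)/0.1053 = 225 W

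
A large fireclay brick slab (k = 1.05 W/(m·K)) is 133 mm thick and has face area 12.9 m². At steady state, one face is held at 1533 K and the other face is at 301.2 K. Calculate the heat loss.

Q = kA·ΔT/L = 1.05 × 12.9 × |1533 K − 301.2 K| / 0.133 = 1.25×10^5 W

Q = 1.25×10^5 W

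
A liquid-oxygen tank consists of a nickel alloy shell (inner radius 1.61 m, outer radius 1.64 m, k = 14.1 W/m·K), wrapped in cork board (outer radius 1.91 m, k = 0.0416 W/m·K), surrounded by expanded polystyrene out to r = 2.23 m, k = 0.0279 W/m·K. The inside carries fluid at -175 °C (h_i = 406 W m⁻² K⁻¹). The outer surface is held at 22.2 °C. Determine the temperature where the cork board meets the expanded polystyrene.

Series thermal resistances, inner to outer:
  R_conv,in = 1/(4πr²h) = 1/(4π·1.61²·406) = 7.562×10^-5 K/W
  R_nickel alloy = (1/1.61 − 1/1.64)/(4πk) = 0.01136/(4π·14.1) = 6.412×10^-5 K/W
  R_cork board = (1/1.64 − 1/1.91)/(4πk) = 0.08620/(4π·0.0416) = 0.1649 K/W
  R_expanded polystyrene = (1/1.91 − 1/2.23)/(4πk) = 0.07513/(4π·0.0279) = 0.2143 K/W
ΣR = 7.562×10^-5 + 6.412×10^-5 + 0.1649 + 0.2143 = 0.3793 K/W
Q = ΔT/ΣR = (-175 °C − 22.2 °C)/0.3793 = -519.9 W
From the inner boundary to the cork board/expanded polystyrene interface, ΣR_partial = 0.1650 K/W.
T_interface = T_in − Q·ΣR_partial = -175 °C − (-519.9)(0.1650) = -89.2 °C

T = -89.2 °C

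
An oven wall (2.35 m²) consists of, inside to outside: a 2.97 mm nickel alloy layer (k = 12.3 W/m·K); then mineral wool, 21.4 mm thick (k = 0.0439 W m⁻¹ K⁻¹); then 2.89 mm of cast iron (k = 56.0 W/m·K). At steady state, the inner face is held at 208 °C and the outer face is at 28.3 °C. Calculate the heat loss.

Resistance network (inner→outer):
  R_nickel alloy = L/(kA) = 0.00297/(12.3·2.35) = 1.028×10^-4 K/W
  R_mineral wool = L/(kA) = 0.0214/(0.0439·2.35) = 0.2074 K/W
  R_cast iron = L/(kA) = 0.00289/(56.0·2.35) = 2.196×10^-5 K/W
ΣR = 1.028×10^-4 + 0.2074 + 2.196×10^-5 = 0.2075 K/W
Q = ΔT/ΣR = (208 °C − 28.3 °C)/0.2075 = 866 W

Q = 866 W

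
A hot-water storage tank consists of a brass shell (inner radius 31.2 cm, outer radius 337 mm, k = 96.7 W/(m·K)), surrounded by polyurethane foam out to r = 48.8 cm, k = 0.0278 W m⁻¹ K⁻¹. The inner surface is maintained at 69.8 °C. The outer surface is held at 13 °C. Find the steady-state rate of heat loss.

Q = 21.6 W

Resistance network (inner→outer):
  R_brass = (1/0.312 − 1/0.337)/(4πk) = 0.2378/(4π·96.7) = 1.957×10^-4 K/W
  R_polyurethane foam = (1/0.337 − 1/0.488)/(4πk) = 0.9182/(4π·0.0278) = 2.628 K/W
ΣR = 1.957×10^-4 + 2.628 = 2.628 K/W
Q = ΔT/ΣR = (69.8 °C − 13 °C)/2.628 = 21.6 W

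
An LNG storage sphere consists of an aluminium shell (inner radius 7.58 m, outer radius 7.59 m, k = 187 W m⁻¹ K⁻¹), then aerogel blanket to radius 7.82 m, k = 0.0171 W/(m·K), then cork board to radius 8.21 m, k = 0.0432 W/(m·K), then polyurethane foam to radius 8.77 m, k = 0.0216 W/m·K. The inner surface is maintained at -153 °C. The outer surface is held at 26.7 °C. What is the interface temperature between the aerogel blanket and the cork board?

T = -97.0 °C

Series thermal resistances, inner to outer:
  R_aluminium = (1/7.58 − 1/7.59)/(4πk) = 1.738×10^-4/(4π·187) = 7.397×10^-8 K/W
  R_aerogel blanket = (1/7.59 − 1/7.82)/(4πk) = 0.003875/(4π·0.0171) = 0.01803 K/W
  R_cork board = (1/7.82 − 1/8.21)/(4πk) = 0.006075/(4π·0.0432) = 0.01119 K/W
  R_polyurethane foam = (1/8.21 − 1/8.77)/(4πk) = 0.007778/(4π·0.0216) = 0.02865 K/W
ΣR = 7.397×10^-8 + 0.01803 + 0.01119 + 0.02865 = 0.05787 K/W
Q = ΔT/ΣR = (-153 °C − 26.7 °C)/0.05787 = -3105 W
From the inner boundary to the aerogel blanket/cork board interface, ΣR_partial = 0.01803 K/W.
T_interface = T_in − Q·ΣR_partial = -153 °C − (-3105)(0.01803) = -97.0 °C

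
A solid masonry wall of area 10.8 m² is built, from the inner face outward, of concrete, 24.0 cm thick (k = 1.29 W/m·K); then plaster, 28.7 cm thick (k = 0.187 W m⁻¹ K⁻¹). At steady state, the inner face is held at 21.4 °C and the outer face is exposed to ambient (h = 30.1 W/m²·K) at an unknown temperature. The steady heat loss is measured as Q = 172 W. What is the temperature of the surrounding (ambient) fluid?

Series resistances:
  R_concrete = L/(kA) = 0.240/(1.29·10.8) = 0.01723 K/W
  R_plaster = L/(kA) = 0.287/(0.187·10.8) = 0.1421 K/W
  R_conv,out = 1/(hA) = 1/(30.1·10.8) = 0.003076 K/W
ΣR = 0.1624 K/W
ΔT = Q·ΣR = 172 × 0.1624 = 27.93 K
Heat flows outward, so T_out = T_in − ΔT = 21.4 − 27.93 = -6.53 °C

T_out = -6.53 °C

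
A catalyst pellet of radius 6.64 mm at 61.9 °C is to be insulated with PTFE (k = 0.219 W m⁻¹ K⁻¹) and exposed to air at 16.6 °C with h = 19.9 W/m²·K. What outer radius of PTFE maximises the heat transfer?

For a sphere, r_cr = 2k_ins/h = 2·0.219/19.9 = 0.0220 m = 2.20 cm

r_cr = 2.20 cm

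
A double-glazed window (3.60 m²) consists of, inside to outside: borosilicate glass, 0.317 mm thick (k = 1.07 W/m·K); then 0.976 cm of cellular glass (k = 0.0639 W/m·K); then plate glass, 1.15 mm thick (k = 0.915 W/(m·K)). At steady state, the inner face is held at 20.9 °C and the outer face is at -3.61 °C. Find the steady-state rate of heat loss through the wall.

Q = 572 W

Treat each layer as a resistance in series:
  R_borosilicate glass = L/(kA) = 3.17×10^-4/(1.07·3.60) = 8.229×10^-5 K/W
  R_cellular glass = L/(kA) = 0.00976/(0.0639·3.60) = 0.04243 K/W
  R_plate glass = L/(kA) = 0.00115/(0.915·3.60) = 3.491×10^-4 K/W
ΣR = 8.229×10^-5 + 0.04243 + 3.491×10^-4 = 0.04286 K/W
Q = ΔT/ΣR = (20.9 °C − -3.61 °C)/0.04286 = 572 W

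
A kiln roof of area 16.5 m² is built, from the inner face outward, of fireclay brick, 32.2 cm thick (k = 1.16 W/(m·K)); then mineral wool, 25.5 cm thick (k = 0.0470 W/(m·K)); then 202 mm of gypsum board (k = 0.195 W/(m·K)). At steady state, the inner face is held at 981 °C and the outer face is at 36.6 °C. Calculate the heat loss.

Q = 2.31 kW

Resistance network (inner→outer):
  R_fireclay brick = L/(kA) = 0.322/(1.16·16.5) = 0.01682 K/W
  R_mineral wool = L/(kA) = 0.255/(0.0470·16.5) = 0.3288 K/W
  R_gypsum board = L/(kA) = 0.202/(0.195·16.5) = 0.06278 K/W
ΣR = 0.01682 + 0.3288 + 0.06278 = 0.4084 K/W
Q = ΔT/ΣR = (981 °C − 36.6 °C)/0.4084 = 2310 W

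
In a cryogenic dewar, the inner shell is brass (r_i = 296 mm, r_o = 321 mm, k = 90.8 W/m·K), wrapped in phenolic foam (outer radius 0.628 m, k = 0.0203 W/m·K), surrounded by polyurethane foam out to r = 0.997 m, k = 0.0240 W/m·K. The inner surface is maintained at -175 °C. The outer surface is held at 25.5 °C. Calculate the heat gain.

Q = 25.3 W

Treat each layer as a resistance in series:
  R_brass = (1/0.296 − 1/0.321)/(4πk) = 0.2631/(4π·90.8) = 2.306×10^-4 K/W
  R_phenolic foam = (1/0.321 − 1/0.628)/(4πk) = 1.523/(4π·0.0203) = 5.970 K/W
  R_polyurethane foam = (1/0.628 − 1/0.997)/(4πk) = 0.5893/(4π·0.0240) = 1.954 K/W
ΣR = 2.306×10^-4 + 5.970 + 1.954 = 7.924 K/W
Q = ΔT/ΣR = (-175 °C − 25.5 °C)/7.924 = -25.3 W
(Negative Q ⇒ heat flows inward; heat gain = 25.3 W.)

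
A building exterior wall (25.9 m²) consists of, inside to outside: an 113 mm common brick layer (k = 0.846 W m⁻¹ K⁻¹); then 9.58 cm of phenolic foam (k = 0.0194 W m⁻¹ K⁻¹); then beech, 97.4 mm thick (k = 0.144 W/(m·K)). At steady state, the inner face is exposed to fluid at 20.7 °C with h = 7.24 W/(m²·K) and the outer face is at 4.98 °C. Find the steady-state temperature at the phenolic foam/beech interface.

T = 6.79 °C

Treat each layer as a resistance in series:
  R_conv,in = 1/(hA) = 1/(7.24·25.9) = 0.005333 K/W
  R_common brick = L/(kA) = 0.113/(0.846·25.9) = 0.005157 K/W
  R_phenolic foam = L/(kA) = 0.0958/(0.0194·25.9) = 0.1907 K/W
  R_beech = L/(kA) = 0.0974/(0.144·25.9) = 0.02612 K/W
ΣR = 0.005333 + 0.005157 + 0.1907 + 0.02612 = 0.2273 K/W
Q = ΔT/ΣR = (20.7 °C − 4.98 °C)/0.2273 = 69.16 W
From the inner boundary to the phenolic foam/beech interface, ΣR_partial = 0.2012 K/W.
T_interface = T_in − Q·ΣR_partial = 20.7 °C − (69.16)(0.2012) = 6.79 °C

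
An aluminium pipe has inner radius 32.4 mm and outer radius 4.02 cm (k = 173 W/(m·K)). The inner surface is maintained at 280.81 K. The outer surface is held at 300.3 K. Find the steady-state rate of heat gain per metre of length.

Q' = 2πk·ΔT/ln(r₂/r₁) = 2π × 173 × 19.49 / ln(0.0402/0.0324) = 98200 W/m

Q' = 98200 W/m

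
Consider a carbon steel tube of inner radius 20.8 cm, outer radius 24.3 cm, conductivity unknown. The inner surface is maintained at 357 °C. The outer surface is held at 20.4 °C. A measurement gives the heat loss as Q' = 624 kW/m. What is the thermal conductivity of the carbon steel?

k = 45.9 W/m·K

ΣR = ΔT/Q' = |357 − 20.4|/6.24×10^5 = 5.394×10^-4 m·K/W
ln(r₂/r₁)/(2πk) = 5.394×10^-4 ⇒ k = 0.1555/(2π·5.394×10^-4) = 45.9 W/m·K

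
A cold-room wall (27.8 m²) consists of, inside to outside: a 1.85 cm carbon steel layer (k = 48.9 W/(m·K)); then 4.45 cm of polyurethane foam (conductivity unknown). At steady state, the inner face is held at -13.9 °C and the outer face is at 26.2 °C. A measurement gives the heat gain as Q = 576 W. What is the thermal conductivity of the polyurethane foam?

ΣR = ΔT/Q = |-13.9 − 26.2|/576 = 0.06962 K/W
Known resistances:
  R_carbon steel = L/(kA) = 0.0185/(48.9·27.8) = 1.361×10^-5 K/W
R_polyurethane foam = ΣR − ΣR_known = 0.06962 − 1.361×10^-5 = 0.06961 K/W
L/(kA) = 0.06961 ⇒ k = 0.0445/(0.06961·27.8) = 0.0230 W/m·K

k = 0.0230 W/m·K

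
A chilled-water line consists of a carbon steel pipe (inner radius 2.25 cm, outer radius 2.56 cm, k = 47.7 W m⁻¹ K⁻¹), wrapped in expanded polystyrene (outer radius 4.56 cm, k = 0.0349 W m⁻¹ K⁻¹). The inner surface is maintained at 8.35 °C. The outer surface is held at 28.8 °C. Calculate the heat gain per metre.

Treat each layer as a resistance in series:
  R'_carbon steel = ln(0.0256/0.0225)/(2πk) = 0.1291/(2π·47.7) = 4.307×10^-4 m·K/W
  R'_expanded polystyrene = ln(0.0456/0.0256)/(2πk) = 0.5773/(2π·0.0349) = 2.633 m·K/W
ΣR = 4.307×10^-4 + 2.633 = 2.633 m·K/W
Q' = ΔT/ΣR = (8.35 °C − 28.8 °C)/2.633 = -7.77 W/m
(Negative Q' ⇒ heat flows inward; heat gain = 7.77 W/m.)

Q' = 7.77 W/m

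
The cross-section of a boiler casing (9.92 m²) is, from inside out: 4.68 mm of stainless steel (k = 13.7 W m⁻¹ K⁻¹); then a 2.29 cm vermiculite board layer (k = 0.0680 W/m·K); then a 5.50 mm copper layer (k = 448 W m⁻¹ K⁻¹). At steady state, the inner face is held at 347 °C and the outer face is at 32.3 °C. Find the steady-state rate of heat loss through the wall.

Q = 9.26 kW

Resistance network (inner→outer):
  R_stainless steel = L/(kA) = 0.00468/(13.7·9.92) = 3.444×10^-5 K/W
  R_vermiculite board = L/(kA) = 0.0229/(0.0680·9.92) = 0.03395 K/W
  R_copper = L/(kA) = 0.00550/(448·9.92) = 1.238×10^-6 K/W
ΣR = 3.444×10^-5 + 0.03395 + 1.238×10^-6 = 0.03399 K/W
Q = ΔT/ΣR = (347 °C − 32.3 °C)/0.03399 = 9260 W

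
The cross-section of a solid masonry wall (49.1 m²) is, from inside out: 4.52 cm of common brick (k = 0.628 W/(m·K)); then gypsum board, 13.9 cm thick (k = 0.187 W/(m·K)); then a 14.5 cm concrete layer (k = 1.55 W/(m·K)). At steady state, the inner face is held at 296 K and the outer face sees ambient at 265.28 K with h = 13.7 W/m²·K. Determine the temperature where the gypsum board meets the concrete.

Treat each layer as a resistance in series:
  R_common brick = L/(kA) = 0.0452/(0.628·49.1) = 0.001466 K/W
  R_gypsum board = L/(kA) = 0.139/(0.187·49.1) = 0.01514 K/W
  R_concrete = L/(kA) = 0.145/(1.55·49.1) = 0.001905 K/W
  R_conv,out = 1/(hA) = 1/(13.7·49.1) = 0.001487 K/W
ΣR = 0.001466 + 0.01514 + 0.001905 + 0.001487 = 0.02000 K/W
Q = ΔT/ΣR = (296 K − 265.28 K)/0.02000 = 1536 W
From the inner boundary to the gypsum board/concrete interface, ΣR_partial = 0.01661 K/W.
T_interface = T_in − Q·ΣR_partial = 296 K − (1536)(0.01661) = 270.49 K

T = 270.49 K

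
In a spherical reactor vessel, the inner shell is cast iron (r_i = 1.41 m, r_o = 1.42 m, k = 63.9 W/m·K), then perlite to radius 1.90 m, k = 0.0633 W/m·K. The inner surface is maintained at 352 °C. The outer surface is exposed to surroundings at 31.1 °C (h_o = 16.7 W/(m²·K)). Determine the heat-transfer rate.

Q = 1430 W

Series thermal resistances, inner to outer:
  R_cast iron = (1/1.41 − 1/1.42)/(4πk) = 0.004995/(4π·63.9) = 6.220×10^-6 K/W
  R_perlite = (1/1.42 − 1/1.90)/(4πk) = 0.1779/(4π·0.0633) = 0.2237 K/W
  R_conv,out = 1/(4πr²h) = 1/(4π·1.90²·16.7) = 0.001320 K/W
ΣR = 6.220×10^-6 + 0.2237 + 0.001320 = 0.2250 K/W
Q = ΔT/ΣR = (352 °C − 31.1 °C)/0.2250 = 1430 W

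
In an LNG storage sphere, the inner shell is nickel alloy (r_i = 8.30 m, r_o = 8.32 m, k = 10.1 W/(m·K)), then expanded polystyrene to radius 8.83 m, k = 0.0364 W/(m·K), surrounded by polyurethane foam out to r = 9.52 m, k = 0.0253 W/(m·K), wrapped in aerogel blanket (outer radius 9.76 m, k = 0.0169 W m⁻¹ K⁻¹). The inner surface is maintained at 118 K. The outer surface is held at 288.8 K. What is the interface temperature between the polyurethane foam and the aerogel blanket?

Treat each layer as a resistance in series:
  R_nickel alloy = (1/8.30 − 1/8.32)/(4πk) = 2.896×10^-4/(4π·10.1) = 2.282×10^-6 K/W
  R_expanded polystyrene = (1/8.32 − 1/8.83)/(4πk) = 0.006942/(4π·0.0364) = 0.01518 K/W
  R_polyurethane foam = (1/8.83 − 1/9.52)/(4πk) = 0.008208/(4π·0.0253) = 0.02582 K/W
  R_aerogel blanket = (1/9.52 − 1/9.76)/(4πk) = 0.002583/(4π·0.0169) = 0.01216 K/W
ΣR = 2.282×10^-6 + 0.01518 + 0.02582 + 0.01216 = 0.05316 K/W
Q = ΔT/ΣR = (118 K − 288.8 K)/0.05316 = -3213 W
From the inner boundary to the polyurethane foam/aerogel blanket interface, ΣR_partial = 0.04100 K/W.
T_interface = T_in − Q·ΣR_partial = 118 K − (-3213)(0.04100) = 249.7 K

T = 249.7 K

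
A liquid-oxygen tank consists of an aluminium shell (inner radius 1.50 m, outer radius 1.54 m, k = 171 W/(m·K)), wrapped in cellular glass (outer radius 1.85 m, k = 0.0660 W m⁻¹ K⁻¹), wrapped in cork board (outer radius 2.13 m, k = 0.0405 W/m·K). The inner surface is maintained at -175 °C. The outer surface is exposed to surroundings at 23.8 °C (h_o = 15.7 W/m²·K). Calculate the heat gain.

Resistance network (inner→outer):
  R_aluminium = (1/1.50 − 1/1.54)/(4πk) = 0.01732/(4π·171) = 8.058×10^-6 K/W
  R_cellular glass = (1/1.54 − 1/1.85)/(4πk) = 0.1088/(4π·0.0660) = 0.1312 K/W
  R_cork board = (1/1.85 − 1/2.13)/(4πk) = 0.07106/(4π·0.0405) = 0.1396 K/W
  R_conv,out = 1/(4πr²h) = 1/(4π·2.13²·15.7) = 0.001117 K/W
ΣR = 8.058×10^-6 + 0.1312 + 0.1396 + 0.001117 = 0.2719 K/W
Q = ΔT/ΣR = (-175 °C − 23.8 °C)/0.2719 = -731 W
(Negative Q ⇒ heat flows inward; heat gain = 731 W.)

Q = 731 W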